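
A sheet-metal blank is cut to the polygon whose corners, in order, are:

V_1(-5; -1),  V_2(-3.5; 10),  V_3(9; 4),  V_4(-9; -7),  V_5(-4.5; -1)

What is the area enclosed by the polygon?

103.75

Cross-terms: -53.5, -104, -27, -22.5, -0.5  ⇒  Σ = -207.5
Area = |Σ|/2 = 103.75.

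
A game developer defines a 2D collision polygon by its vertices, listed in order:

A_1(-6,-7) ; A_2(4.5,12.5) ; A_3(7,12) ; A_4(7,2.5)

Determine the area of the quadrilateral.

88.75

A_1→A_2: (-6)(12.5) − (4.5)(-7) = -43.5
A_2→A_3: (4.5)(12) − (7)(12.5) = -33.5
A_3→A_4: (7)(2.5) − (7)(12) = -66.5
A_4→A_1: (7)(-7) − (-6)(2.5) = -34
Σ = -177.5
Area = |Σ|/2 = 88.75.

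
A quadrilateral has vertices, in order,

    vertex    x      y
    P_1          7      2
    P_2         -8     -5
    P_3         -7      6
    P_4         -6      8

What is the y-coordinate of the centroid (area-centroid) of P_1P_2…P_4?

493/285

Apply the shoelace (surveyor's) formula. First the cross-terms c_i = x_i·y_{i+1} − x_{i+1}·y_i:
  -19, -83, -20, -68  ⇒  2A = -190, A = -95.
Then Σ (y_i + y_{i+1})·c_i = -986, so ȳ = -986 / (6·(-95)) = 493/285.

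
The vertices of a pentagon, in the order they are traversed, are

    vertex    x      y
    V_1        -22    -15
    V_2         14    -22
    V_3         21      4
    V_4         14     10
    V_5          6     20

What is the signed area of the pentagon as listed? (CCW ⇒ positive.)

968

Σ = (694) + (518) + (154) + (220) + (350) = 1936
Signed area = Σ/2 = 968 (positive ⇒ counter-clockwise traversal).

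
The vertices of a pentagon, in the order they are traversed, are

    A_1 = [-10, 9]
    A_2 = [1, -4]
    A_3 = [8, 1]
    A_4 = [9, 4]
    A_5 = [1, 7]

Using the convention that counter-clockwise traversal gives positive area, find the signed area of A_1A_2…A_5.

Cross-terms: 31, 33, 23, 59, 79  ⇒  Σ = 225
Signed area = Σ/2 = 112.5 (positive ⇒ counter-clockwise traversal).

112.5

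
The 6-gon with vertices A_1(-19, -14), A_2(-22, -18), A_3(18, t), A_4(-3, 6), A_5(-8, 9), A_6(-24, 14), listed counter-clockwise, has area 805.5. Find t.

Write out the shoelace sum; only the two edges meeting at A_3 involve t:
2·Area = [((-22)·t − 18·(-18)) + (18·6 − (-3)·t)] + 761
       = -19·t + 1193 = 1611
⇒ t = -22.

-22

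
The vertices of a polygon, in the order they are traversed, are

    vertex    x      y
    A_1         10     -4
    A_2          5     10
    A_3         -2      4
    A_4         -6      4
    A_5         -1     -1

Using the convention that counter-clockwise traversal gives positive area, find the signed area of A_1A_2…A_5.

Apply the shoelace formula: 2A = Σ (x_i·y_{i+1} − x_{i+1}·y_i), indices taken mod 5.
A_1→A_2: (10)(10) − (5)(-4) = 120
A_2→A_3: (5)(4) − (-2)(10) = 40
A_3→A_4: (-2)(4) − (-6)(4) = 16
A_4→A_5: (-6)(-1) − (-1)(4) = 10
A_5→A_1: (-1)(-4) − (10)(-1) = 14
Σ = 200
Signed area = Σ/2 = 100 (positive ⇒ counter-clockwise traversal).

100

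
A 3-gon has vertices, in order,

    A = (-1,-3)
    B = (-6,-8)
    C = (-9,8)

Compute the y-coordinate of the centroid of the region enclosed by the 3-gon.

Apply the surveyor's formula. First the cross-terms c_i = x_i·y_{i+1} − x_{i+1}·y_i:
  -10, -120, 35  ⇒  2A = -95, A = -47.5.
Then Σ (y_i + y_{i+1})·c_i = 285, so ȳ = 285 / (6·(-47.5)) = -1.

-1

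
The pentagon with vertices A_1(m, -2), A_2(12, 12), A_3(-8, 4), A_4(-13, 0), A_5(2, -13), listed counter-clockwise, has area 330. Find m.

Write out the shoelace sum; only the two edges meeting at A_1 involve m:
2·Area = [(2·(-2) − m·(-13)) + (m·12 − 12·(-2))] + 365
       = 25·m + 385 = 660
⇒ m = 11.

11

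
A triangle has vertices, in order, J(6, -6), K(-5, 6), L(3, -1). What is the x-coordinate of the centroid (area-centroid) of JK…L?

Apply the shoelace (surveyor's) formula. First the cross-terms c_i = x_i·y_{i+1} − x_{i+1}·y_i:
  6, -13, -12  ⇒  2A = -19, A = -9.5.
Then Σ (x_i + x_{i+1})·c_i = -76, so x̄ = -76 / (6·(-9.5)) = 4/3.

4/3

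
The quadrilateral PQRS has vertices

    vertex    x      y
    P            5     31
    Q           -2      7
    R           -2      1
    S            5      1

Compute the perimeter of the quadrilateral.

68

|PQ| = √((-7)² + (-24)²) = √625 = 25
|QR| = √((0)² + (-6)²) = √36 = 6
|RS| = √((7)² + (0)²) = √49 = 7
|SP| = √((0)² + (30)²) = √900 = 30
Perimeter = 25 + 6 + 7 + 30 = 68.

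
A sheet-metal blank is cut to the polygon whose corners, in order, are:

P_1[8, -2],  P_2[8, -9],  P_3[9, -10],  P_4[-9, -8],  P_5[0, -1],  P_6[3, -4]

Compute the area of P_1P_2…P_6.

Apply the shoelace (surveyor's) formula: 2A = Σ (x_i·y_{i+1} − x_{i+1}·y_i), indices taken mod 6.
Σ = (-56) + (1) + (-162) + (9) + (3) + (26) = -179
Area = |Σ|/2 = 89.5.

89.5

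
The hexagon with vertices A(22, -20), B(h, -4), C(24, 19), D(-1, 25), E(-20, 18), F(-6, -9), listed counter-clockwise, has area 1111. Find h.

Write out the shoelace sum; only the two edges meeting at B involve h:
2·Area = [(22·(-4) − h·(-20)) + (h·19 − 24·(-4))] + 1707
       = 39·h + 1715 = 2222
⇒ h = 13.

13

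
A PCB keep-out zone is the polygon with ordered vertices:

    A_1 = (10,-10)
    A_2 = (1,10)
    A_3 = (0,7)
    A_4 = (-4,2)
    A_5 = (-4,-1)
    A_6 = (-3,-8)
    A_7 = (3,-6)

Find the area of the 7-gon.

Apply the shoelace (surveyor's) formula: 2A = Σ (x_i·y_{i+1} − x_{i+1}·y_i), indices taken mod 7.
Cross-terms: 110, 7, 28, 12, 29, 42, 30  ⇒  Σ = 258
Area = |Σ|/2 = 129.

129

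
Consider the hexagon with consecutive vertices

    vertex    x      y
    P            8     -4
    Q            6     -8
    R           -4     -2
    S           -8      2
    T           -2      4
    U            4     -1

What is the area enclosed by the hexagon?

Cross-terms: -40, -44, -24, -28, -14, -8  ⇒  Σ = -158
Area = |Σ|/2 = 79.

79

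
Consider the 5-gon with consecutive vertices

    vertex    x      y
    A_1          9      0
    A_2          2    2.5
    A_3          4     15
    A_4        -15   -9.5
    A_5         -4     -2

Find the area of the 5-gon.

119.75

Apply the shoelace (surveyor's) formula: 2A = Σ (x_i·y_{i+1} − x_{i+1}·y_i), indices taken mod 5.
Σ = (22.5) + (20) + (187) + (-8) + (18) = 239.5
Area = |Σ|/2 = 119.75.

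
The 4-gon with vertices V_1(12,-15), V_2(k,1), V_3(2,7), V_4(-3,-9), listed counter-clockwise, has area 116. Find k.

3

Write out the shoelace sum; only the two edges meeting at V_2 involve k:
2·Area = [(12·1 − k·(-15)) + (k·7 − 2·1)] + 156
       = 22·k + 166 = 232
⇒ k = 3.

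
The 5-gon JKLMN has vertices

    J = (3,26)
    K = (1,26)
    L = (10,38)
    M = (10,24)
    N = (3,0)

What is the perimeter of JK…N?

|JK| = √((-2)² + (0)²) = √4 = 2
|KL| = √((9)² + (12)²) = √225 = 15
|LM| = √((0)² + (-14)²) = √196 = 14
|MN| = √((-7)² + (-24)²) = √625 = 25
|NJ| = √((0)² + (26)²) = √676 = 26
Perimeter = 2 + 15 + 14 + 25 + 26 = 82.

82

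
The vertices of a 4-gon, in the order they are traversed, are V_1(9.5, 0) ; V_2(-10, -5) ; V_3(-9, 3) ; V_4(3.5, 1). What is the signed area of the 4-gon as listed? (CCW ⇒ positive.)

Σ = (-47.5) + (-75) + (-19.5) + (-9.5) = -151.5
Signed area = Σ/2 = -75.75 (negative ⇒ clockwise traversal).

-75.75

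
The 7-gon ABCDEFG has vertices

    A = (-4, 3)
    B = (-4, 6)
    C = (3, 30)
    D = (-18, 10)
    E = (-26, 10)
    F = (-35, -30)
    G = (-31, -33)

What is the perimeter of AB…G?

|AB| = √((0)² + (3)²) = √9 = 3
|BC| = √((7)² + (24)²) = √625 = 25
|CD| = √((-21)² + (-20)²) = √841 = 29
|DE| = √((-8)² + (0)²) = √64 = 8
|EF| = √((-9)² + (-40)²) = √1681 = 41
|FG| = √((4)² + (-3)²) = √25 = 5
|GA| = √((27)² + (36)²) = √2025 = 45
Perimeter = 3 + 25 + 29 + 8 + 41 + 5 + 45 = 156.

156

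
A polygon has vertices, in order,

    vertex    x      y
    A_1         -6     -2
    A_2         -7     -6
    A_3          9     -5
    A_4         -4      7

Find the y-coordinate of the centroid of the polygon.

Apply the shoelace formula. First the cross-terms c_i = x_i·y_{i+1} − x_{i+1}·y_i:
  22, 89, 43, 50  ⇒  2A = 204, A = 102.
Then Σ (y_i + y_{i+1})·c_i = -819, so ȳ = -819 / (6·102) = -91/68.

-91/68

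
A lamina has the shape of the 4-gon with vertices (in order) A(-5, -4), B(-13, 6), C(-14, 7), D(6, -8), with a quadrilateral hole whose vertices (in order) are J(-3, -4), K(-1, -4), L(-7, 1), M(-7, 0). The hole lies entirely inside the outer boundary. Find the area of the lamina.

Outer boundary:
Apply Gauss's area formula: 2A = Σ (x_i·y_{i+1} − x_{i+1}·y_i), indices taken mod 4.
Σ = (-82) + (-7) + (70) + (-64) = -83
Area = |Σ|/2 = 41.5.
Hole:
Σ = (8) + (-29) + (7) + (28) = 14
Area = |Σ|/2 = 7.
Net area = 41.5 − 7 = 34.5.

34.5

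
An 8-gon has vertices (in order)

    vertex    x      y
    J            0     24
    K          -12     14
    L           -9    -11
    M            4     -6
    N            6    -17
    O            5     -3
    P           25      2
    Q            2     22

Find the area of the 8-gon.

679

Σ = (288) + (258) + (98) + (-32) + (67) + (85) + (546) + (48) = 1358
Area = |Σ|/2 = 679.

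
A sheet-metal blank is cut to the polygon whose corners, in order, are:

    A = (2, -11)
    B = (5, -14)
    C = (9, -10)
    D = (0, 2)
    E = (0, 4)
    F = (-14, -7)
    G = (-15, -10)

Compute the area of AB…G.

198.5

Apply Gauss's area formula: 2A = Σ (x_i·y_{i+1} − x_{i+1}·y_i), indices taken mod 7.
Cross-terms: 27, 76, 18, 0, 56, 35, 185  ⇒  Σ = 397
Area = |Σ|/2 = 198.5.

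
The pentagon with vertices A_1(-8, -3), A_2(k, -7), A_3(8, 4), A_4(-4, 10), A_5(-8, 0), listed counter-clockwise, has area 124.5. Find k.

The doubled signed area Σ (x_i y_{i+1} − x_{i+1} y_i) is linear in k.
With k=0 it equals 312; the coefficient of k is 7 (from the two edges through A_2).
So 7·k + 312 = 2·124.5 = 249 ⇒ k = -9.

-9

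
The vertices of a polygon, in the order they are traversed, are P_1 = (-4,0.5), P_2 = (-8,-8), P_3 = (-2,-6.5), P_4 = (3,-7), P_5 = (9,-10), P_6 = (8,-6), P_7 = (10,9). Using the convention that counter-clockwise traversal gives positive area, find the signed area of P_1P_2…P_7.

168.75

Apply the shoelace formula: 2A = Σ (x_i·y_{i+1} − x_{i+1}·y_i), indices taken mod 7.
Σ = (36) + (36) + (33.5) + (33) + (26) + (132) + (41) = 337.5
Signed area = Σ/2 = 168.75 (positive ⇒ counter-clockwise traversal).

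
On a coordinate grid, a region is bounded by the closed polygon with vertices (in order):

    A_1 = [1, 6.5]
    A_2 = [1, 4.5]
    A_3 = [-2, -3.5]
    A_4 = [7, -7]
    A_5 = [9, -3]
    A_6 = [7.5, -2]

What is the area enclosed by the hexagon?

Apply the shoelace formula: 2A = Σ (x_i·y_{i+1} − x_{i+1}·y_i), indices taken mod 6.
Σ = (-2) + (5.5) + (38.5) + (42) + (4.5) + (50.75) = 139.25
Area = |Σ|/2 = 69.625.

69.625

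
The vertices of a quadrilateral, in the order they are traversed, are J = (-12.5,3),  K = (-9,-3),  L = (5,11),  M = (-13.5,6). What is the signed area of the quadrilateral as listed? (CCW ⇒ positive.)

96.75

Σ = (64.5) + (-84) + (178.5) + (34.5) = 193.5
Signed area = Σ/2 = 96.75 (positive ⇒ counter-clockwise traversal).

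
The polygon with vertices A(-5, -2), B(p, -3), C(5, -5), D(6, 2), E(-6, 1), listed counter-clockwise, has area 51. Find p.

Write out the shoelace sum; only the two edges meeting at B involve p:
2·Area = [((-5)·(-3) − p·(-2)) + (p·(-5) − 5·(-3))] + 75
       = -3·p + 105 = 102
⇒ p = 1.

1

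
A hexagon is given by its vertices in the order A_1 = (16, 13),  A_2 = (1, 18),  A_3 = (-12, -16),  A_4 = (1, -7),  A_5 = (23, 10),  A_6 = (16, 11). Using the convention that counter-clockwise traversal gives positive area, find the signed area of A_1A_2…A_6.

Σ = (275) + (200) + (100) + (171) + (93) + (32) = 871
Signed area = Σ/2 = 435.5 (positive ⇒ counter-clockwise traversal).

435.5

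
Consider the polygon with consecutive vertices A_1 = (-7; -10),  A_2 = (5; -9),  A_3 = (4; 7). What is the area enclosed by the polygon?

Apply Gauss's area formula: 2A = Σ (x_i·y_{i+1} − x_{i+1}·y_i), indices taken mod 3.
Σ = (113) + (71) + (9) = 193
Area = |Σ|/2 = 96.5.

96.5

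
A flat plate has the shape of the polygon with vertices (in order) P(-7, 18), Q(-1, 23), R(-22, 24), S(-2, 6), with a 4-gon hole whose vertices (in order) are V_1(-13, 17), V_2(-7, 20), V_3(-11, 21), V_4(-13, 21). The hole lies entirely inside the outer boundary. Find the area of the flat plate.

Outer boundary:
P→Q: (-7)(23) − (-1)(18) = -143
Q→R: (-1)(24) − (-22)(23) = 482
R→S: (-22)(6) − (-2)(24) = -84
S→P: (-2)(18) − (-7)(6) = 6
Σ = 261
Area = |Σ|/2 = 130.5.
Hole:
Apply the shoelace formula: 2A = Σ (x_i·y_{i+1} − x_{i+1}·y_i), indices taken mod 4.
Σ = (-141) + (73) + (42) + (52) = 26
Area = |Σ|/2 = 13.
Net area = 130.5 − 13 = 117.5.

117.5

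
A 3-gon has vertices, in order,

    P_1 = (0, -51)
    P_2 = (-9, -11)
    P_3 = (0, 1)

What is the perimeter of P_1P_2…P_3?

108

|P_1P_2| = √((-9)² + (40)²) = √1681 = 41
|P_2P_3| = √((9)² + (12)²) = √225 = 15
|P_3P_1| = √((0)² + (-52)²) = √2704 = 52
Perimeter = 41 + 15 + 52 = 108.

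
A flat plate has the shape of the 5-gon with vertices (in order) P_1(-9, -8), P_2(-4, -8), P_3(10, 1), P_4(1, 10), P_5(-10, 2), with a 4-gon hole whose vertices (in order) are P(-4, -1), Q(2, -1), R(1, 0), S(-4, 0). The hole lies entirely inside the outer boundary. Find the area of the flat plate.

202

Outer boundary:
Σ = (40) + (76) + (99) + (102) + (98) = 415
Area = |Σ|/2 = 207.5.
Hole:
Σ = (6) + (1) + (0) + (4) = 11
Area = |Σ|/2 = 5.5.
Net area = 207.5 − 5.5 = 202.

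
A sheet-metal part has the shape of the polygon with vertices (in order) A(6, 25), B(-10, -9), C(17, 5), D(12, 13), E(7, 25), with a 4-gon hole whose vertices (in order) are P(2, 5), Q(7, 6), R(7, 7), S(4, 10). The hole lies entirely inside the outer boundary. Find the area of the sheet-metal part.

334

Outer boundary:
Σ = (196) + (103) + (161) + (209) + (25) = 694
Area = |Σ|/2 = 347.
Hole:
Σ = (-23) + (7) + (42) + (0) = 26
Area = |Σ|/2 = 13.
Net area = 347 − 13 = 334.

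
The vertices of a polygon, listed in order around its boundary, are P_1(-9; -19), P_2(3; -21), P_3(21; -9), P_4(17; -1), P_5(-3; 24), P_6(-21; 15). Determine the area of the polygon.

1095

Σ = (246) + (414) + (132) + (405) + (459) + (534) = 2190
Area = |Σ|/2 = 1095.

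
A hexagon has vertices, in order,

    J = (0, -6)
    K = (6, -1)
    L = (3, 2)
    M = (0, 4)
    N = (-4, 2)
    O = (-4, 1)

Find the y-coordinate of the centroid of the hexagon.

Apply Gauss's area formula. First the cross-terms c_i = x_i·y_{i+1} − x_{i+1}·y_i:
  36, 15, 12, 16, 4, 24  ⇒  2A = 107, A = 53.5.
Then Σ (y_i + y_{i+1})·c_i = -177, so ȳ = -177 / (6·53.5) = -59/107.

-59/107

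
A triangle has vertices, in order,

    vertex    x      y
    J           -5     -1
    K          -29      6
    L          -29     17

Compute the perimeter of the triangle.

66

|JK| = √((-24)² + (7)²) = √625 = 25
|KL| = √((0)² + (11)²) = √121 = 11
|LJ| = √((24)² + (-18)²) = √900 = 30
Perimeter = 25 + 11 + 30 = 66.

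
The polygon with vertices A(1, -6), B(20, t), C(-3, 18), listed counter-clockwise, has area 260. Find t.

Write out the shoelace sum; only the two edges meeting at B involve t:
2·Area = [(1·t − 20·(-6)) + (20·18 − (-3)·t)] + 0
       = 4·t + 480 = 520
⇒ t = 10.

10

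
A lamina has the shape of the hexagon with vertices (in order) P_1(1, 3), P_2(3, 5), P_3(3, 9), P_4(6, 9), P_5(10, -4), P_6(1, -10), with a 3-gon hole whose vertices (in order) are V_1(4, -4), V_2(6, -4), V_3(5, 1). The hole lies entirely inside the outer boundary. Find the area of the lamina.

103

Outer boundary:
Σ = (-4) + (12) + (-27) + (-114) + (-96) + (13) = -216
Area = |Σ|/2 = 108.
Hole:
Apply Gauss's area formula: 2A = Σ (x_i·y_{i+1} − x_{i+1}·y_i), indices taken mod 3.
V_1→V_2: (4)(-4) − (6)(-4) = 8
V_2→V_3: (6)(1) − (5)(-4) = 26
V_3→V_1: (5)(-4) − (4)(1) = -24
Σ = 10
Area = |Σ|/2 = 5.
Net area = 108 − 5 = 103.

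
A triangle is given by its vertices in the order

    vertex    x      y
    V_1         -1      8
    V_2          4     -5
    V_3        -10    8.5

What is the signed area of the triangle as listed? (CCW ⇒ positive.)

-57.25

V_1→V_2: (-1)(-5) − (4)(8) = -27
V_2→V_3: (4)(8.5) − (-10)(-5) = -16
V_3→V_1: (-10)(8) − (-1)(8.5) = -71.5
Σ = -114.5
Signed area = Σ/2 = -57.25 (negative ⇒ clockwise traversal).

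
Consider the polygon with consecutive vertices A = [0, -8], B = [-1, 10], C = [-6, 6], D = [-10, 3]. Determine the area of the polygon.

Σ = (-8) + (54) + (42) + (80) = 168
Area = |Σ|/2 = 84.

84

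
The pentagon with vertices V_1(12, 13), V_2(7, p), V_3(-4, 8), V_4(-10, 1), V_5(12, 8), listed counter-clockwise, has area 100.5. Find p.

12

The doubled signed area Σ (x_i y_{i+1} − x_{i+1} y_i) is linear in p.
With p=0 it equals 9; the coefficient of p is 16 (from the two edges through V_2).
So 16·p + 9 = 2·100.5 = 201 ⇒ p = 12.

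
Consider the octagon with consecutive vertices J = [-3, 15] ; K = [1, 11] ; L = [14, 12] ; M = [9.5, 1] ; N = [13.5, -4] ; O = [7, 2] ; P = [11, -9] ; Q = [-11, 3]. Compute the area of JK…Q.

296.75

Σ = (-48) + (-142) + (-100) + (-51.5) + (55) + (-85) + (-66) + (-156) = -593.5
Area = |Σ|/2 = 296.75.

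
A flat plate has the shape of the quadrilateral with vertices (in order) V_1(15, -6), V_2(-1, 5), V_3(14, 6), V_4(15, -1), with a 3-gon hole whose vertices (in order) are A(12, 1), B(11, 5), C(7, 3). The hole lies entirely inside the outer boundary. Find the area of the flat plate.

Outer boundary:
Apply the shoelace (surveyor's) formula: 2A = Σ (x_i·y_{i+1} − x_{i+1}·y_i), indices taken mod 4.
V_1→V_2: (15)(5) − (-1)(-6) = 69
V_2→V_3: (-1)(6) − (14)(5) = -76
V_3→V_4: (14)(-1) − (15)(6) = -104
V_4→V_1: (15)(-6) − (15)(-1) = -75
Σ = -186
Area = |Σ|/2 = 93.
Hole:
Cross-terms: 49, -2, -29  ⇒  Σ = 18
Area = |Σ|/2 = 9.
Net area = 93 − 9 = 84.

84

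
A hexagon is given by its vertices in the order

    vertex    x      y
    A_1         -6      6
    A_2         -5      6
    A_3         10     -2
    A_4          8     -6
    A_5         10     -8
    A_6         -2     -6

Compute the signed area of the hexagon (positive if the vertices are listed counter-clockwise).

-114

Apply the surveyor's formula: 2A = Σ (x_i·y_{i+1} − x_{i+1}·y_i), indices taken mod 6.
Cross-terms: -6, -50, -44, -4, -76, -48  ⇒  Σ = -228
Signed area = Σ/2 = -114 (negative ⇒ clockwise traversal).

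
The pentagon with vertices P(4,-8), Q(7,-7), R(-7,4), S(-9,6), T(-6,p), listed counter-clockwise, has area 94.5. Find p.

-8

Write out the shoelace sum; only the two edges meeting at T involve p:
2·Area = [((-9)·p − (-6)·6) + ((-6)·(-8) − 4·p)] + 1
       = -13·p + 85 = 189
⇒ p = -8.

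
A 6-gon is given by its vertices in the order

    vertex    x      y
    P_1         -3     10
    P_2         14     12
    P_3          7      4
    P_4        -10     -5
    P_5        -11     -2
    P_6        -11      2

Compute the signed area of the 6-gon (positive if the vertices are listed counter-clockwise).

-191

Σ = (-176) + (-28) + (5) + (-35) + (-44) + (-104) = -382
Signed area = Σ/2 = -191 (negative ⇒ clockwise traversal).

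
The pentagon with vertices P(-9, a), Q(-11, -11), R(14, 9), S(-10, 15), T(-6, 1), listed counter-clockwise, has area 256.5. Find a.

-6

The doubled signed area Σ (x_i y_{i+1} − x_{i+1} y_i) is linear in a.
With a=0 it equals 543; the coefficient of a is 5 (from the two edges through P).
So 5·a + 543 = 2·256.5 = 513 ⇒ a = -6.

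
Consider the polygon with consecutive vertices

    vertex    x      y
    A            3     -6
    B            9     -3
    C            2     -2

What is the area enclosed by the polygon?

13.5

Apply the shoelace formula: 2A = Σ (x_i·y_{i+1} − x_{i+1}·y_i), indices taken mod 3.
Σ = (45) + (-12) + (-6) = 27
Area = |Σ|/2 = 13.5.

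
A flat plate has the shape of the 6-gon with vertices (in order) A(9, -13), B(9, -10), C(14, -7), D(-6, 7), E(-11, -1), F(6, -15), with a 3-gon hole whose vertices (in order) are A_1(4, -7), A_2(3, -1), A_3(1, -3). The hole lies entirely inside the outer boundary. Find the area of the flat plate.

Outer boundary:
Apply the shoelace (surveyor's) formula: 2A = Σ (x_i·y_{i+1} − x_{i+1}·y_i), indices taken mod 6.
Σ = (27) + (77) + (56) + (83) + (171) + (57) = 471
Area = |Σ|/2 = 235.5.
Hole:
Apply the shoelace (surveyor's) formula: 2A = Σ (x_i·y_{i+1} − x_{i+1}·y_i), indices taken mod 3.
Σ = (17) + (-8) + (5) = 14
Area = |Σ|/2 = 7.
Net area = 235.5 − 7 = 228.5.

228.5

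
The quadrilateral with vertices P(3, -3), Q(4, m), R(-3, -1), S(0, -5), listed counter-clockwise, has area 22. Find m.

Write out the shoelace sum; only the two edges meeting at Q involve m:
2·Area = [(3·m − 4·(-3)) + (4·(-1) − (-3)·m)] + 30
       = 6·m + 38 = 44
⇒ m = 1.

1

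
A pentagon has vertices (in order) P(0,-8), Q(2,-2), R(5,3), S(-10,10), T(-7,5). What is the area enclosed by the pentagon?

94

Apply the shoelace formula: 2A = Σ (x_i·y_{i+1} − x_{i+1}·y_i), indices taken mod 5.
Σ = (16) + (16) + (80) + (20) + (56) = 188
Area = |Σ|/2 = 94.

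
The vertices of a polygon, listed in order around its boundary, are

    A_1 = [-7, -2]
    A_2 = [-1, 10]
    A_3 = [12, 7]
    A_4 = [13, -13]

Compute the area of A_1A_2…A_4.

281.5

Apply the surveyor's formula: 2A = Σ (x_i·y_{i+1} − x_{i+1}·y_i), indices taken mod 4.
Σ = (-72) + (-127) + (-247) + (-117) = -563
Area = |Σ|/2 = 281.5.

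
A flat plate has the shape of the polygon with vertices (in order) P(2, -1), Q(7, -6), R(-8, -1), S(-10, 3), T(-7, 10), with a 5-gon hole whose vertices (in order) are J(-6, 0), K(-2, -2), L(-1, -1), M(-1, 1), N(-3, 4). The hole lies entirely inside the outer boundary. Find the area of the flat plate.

Outer boundary:
Apply Gauss's area formula: 2A = Σ (x_i·y_{i+1} − x_{i+1}·y_i), indices taken mod 5.
Cross-terms: -5, -55, -34, -79, -13  ⇒  Σ = -186
Area = |Σ|/2 = 93.
Hole:
Σ = (12) + (0) + (-2) + (-1) + (24) = 33
Area = |Σ|/2 = 16.5.
Net area = 93 − 16.5 = 76.5.

76.5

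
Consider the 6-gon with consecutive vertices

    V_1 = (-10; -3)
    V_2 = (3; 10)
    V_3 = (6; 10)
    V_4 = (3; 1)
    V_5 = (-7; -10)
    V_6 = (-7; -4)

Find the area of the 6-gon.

114.5

Apply the surveyor's formula: 2A = Σ (x_i·y_{i+1} − x_{i+1}·y_i), indices taken mod 6.
V_1→V_2: (-10)(10) − (3)(-3) = -91
V_2→V_3: (3)(10) − (6)(10) = -30
V_3→V_4: (6)(1) − (3)(10) = -24
V_4→V_5: (3)(-10) − (-7)(1) = -23
V_5→V_6: (-7)(-4) − (-7)(-10) = -42
V_6→V_1: (-7)(-3) − (-10)(-4) = -19
Σ = -229
Area = |Σ|/2 = 114.5.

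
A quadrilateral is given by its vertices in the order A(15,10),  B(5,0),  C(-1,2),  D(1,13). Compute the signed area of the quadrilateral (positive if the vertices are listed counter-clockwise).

-120

A→B: (15)(0) − (5)(10) = -50
B→C: (5)(2) − (-1)(0) = 10
C→D: (-1)(13) − (1)(2) = -15
D→A: (1)(10) − (15)(13) = -185
Σ = -240
Signed area = Σ/2 = -120 (negative ⇒ clockwise traversal).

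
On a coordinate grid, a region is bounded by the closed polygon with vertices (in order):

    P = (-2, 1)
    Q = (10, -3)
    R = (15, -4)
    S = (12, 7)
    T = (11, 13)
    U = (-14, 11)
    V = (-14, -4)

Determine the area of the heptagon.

362

Σ = (-4) + (5) + (153) + (79) + (303) + (210) + (-22) = 724
Area = |Σ|/2 = 362.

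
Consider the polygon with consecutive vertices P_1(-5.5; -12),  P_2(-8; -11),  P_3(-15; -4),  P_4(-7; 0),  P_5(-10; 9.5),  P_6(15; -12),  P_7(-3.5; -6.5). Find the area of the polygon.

209.375

Apply the surveyor's formula: 2A = Σ (x_i·y_{i+1} − x_{i+1}·y_i), indices taken mod 7.
Σ = (-35.5) + (-133) + (-28) + (-66.5) + (-22.5) + (-139.5) + (6.25) = -418.75
Area = |Σ|/2 = 209.375.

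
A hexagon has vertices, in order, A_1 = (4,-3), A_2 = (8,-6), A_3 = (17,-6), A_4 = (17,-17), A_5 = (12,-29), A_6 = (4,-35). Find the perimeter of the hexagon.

|A_1A_2| = √((4)² + (-3)²) = √25 = 5
|A_2A_3| = √((9)² + (0)²) = √81 = 9
|A_3A_4| = √((0)² + (-11)²) = √121 = 11
|A_4A_5| = √((-5)² + (-12)²) = √169 = 13
|A_5A_6| = √((-8)² + (-6)²) = √100 = 10
|A_6A_1| = √((0)² + (32)²) = √1024 = 32
Perimeter = 5 + 9 + 11 + 13 + 10 + 32 = 80.

80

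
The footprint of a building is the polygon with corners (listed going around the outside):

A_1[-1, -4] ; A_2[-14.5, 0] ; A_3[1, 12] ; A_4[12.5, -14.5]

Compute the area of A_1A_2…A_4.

230.5

Cross-terms: -58, -174, -164.5, -64.5  ⇒  Σ = -461
Area = |Σ|/2 = 230.5.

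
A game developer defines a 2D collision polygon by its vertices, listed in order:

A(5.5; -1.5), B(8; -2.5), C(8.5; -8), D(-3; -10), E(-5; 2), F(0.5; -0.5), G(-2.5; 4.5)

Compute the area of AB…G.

Cross-terms: -1.75, -42.75, -109, -56, 1.5, 1, -21  ⇒  Σ = -228
Area = |Σ|/2 = 114.

114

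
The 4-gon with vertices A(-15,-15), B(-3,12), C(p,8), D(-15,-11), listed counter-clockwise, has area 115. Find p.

The doubled signed area Σ (x_i y_{i+1} − x_{i+1} y_i) is linear in p.
With p=0 it equals -69; the coefficient of p is -23 (from the two edges through C).
So -23·p + -69 = 2·115 = 230 ⇒ p = -13.

-13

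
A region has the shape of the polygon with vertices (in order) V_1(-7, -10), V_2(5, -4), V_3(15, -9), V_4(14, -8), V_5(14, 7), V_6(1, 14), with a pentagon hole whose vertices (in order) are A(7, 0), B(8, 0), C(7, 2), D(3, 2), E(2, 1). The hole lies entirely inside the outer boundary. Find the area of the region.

285

Outer boundary:
Cross-terms: 78, 15, 6, 210, 189, 88  ⇒  Σ = 586
Area = |Σ|/2 = 293.
Hole:
Σ = (0) + (16) + (8) + (-1) + (-7) = 16
Area = |Σ|/2 = 8.
Net area = 293 − 8 = 285.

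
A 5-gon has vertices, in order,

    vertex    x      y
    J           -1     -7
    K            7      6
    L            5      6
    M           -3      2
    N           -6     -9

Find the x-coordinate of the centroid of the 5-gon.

Apply the shoelace formula. First the cross-terms c_i = x_i·y_{i+1} − x_{i+1}·y_i:
  43, 12, 28, 39, 33  ⇒  2A = 155, A = 77.5.
Then Σ (x_i + x_{i+1})·c_i = -124, so x̄ = -124 / (6·77.5) = -4/15.

-4/15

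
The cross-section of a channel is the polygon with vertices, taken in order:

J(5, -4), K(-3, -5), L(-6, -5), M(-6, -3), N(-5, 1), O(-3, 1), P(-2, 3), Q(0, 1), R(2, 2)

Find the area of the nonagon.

Σ = (-37) + (-15) + (-12) + (-21) + (-2) + (-7) + (-2) + (-2) + (-18) = -116
Area = |Σ|/2 = 58.

58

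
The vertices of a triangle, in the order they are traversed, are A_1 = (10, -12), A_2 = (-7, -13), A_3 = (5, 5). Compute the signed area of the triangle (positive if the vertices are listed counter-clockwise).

-147

Σ = (-214) + (30) + (-110) = -294
Signed area = Σ/2 = -147 (negative ⇒ clockwise traversal).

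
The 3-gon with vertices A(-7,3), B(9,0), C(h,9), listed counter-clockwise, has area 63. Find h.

Write out the shoelace sum; only the two edges meeting at C involve h:
2·Area = [(9·9 − h·0) + (h·3 − (-7)·9)] + -27
       = 3·h + 117 = 126
⇒ h = 3.

3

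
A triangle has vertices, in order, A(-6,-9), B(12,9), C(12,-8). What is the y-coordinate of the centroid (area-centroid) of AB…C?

Apply the shoelace (surveyor's) formula. First the cross-terms c_i = x_i·y_{i+1} − x_{i+1}·y_i:
  54, -204, -156  ⇒  2A = -306, A = -153.
Then Σ (y_i + y_{i+1})·c_i = 2448, so ȳ = 2448 / (6·(-153)) = -8/3.

-8/3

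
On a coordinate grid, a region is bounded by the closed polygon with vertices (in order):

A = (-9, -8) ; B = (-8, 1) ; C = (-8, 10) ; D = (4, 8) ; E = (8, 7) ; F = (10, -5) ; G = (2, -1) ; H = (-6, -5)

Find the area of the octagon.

Apply the shoelace formula: 2A = Σ (x_i·y_{i+1} − x_{i+1}·y_i), indices taken mod 8.
Cross-terms: -73, -72, -104, -36, -110, 0, -16, 3  ⇒  Σ = -408
Area = |Σ|/2 = 204.

204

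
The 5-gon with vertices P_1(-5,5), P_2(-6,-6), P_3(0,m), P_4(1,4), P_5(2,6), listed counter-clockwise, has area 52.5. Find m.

Write out the shoelace sum; only the two edges meeting at P_3 involve m:
2·Area = [((-6)·m − 0·(-6)) + (0·4 − 1·m)] + 98
       = -7·m + 98 = 105
⇒ m = -1.

-1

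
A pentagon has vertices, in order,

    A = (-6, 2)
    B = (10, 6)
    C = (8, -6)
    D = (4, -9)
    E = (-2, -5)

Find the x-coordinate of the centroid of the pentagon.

637/213

Apply the shoelace (surveyor's) formula. First the cross-terms c_i = x_i·y_{i+1} − x_{i+1}·y_i:
  -56, -108, -48, -38, -34  ⇒  2A = -284, A = -142.
Then Σ (x_i + x_{i+1})·c_i = -2548, so x̄ = -2548 / (6·(-142)) = 637/213.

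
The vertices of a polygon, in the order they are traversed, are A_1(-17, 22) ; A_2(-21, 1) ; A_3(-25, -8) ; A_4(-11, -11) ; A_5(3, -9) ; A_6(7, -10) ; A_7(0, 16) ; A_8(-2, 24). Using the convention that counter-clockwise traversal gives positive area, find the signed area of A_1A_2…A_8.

749

Cross-terms: 445, 193, 187, 132, 33, 112, 32, 364  ⇒  Σ = 1498
Signed area = Σ/2 = 749 (positive ⇒ counter-clockwise traversal).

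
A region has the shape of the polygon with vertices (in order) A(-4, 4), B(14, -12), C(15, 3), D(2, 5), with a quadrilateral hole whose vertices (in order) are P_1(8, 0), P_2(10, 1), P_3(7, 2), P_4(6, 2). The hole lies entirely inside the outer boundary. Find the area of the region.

Outer boundary:
Σ = (-8) + (222) + (69) + (28) = 311
Area = |Σ|/2 = 155.5.
Hole:
Apply the shoelace (surveyor's) formula: 2A = Σ (x_i·y_{i+1} − x_{i+1}·y_i), indices taken mod 4.
Cross-terms: 8, 13, 2, -16  ⇒  Σ = 7
Area = |Σ|/2 = 3.5.
Net area = 155.5 − 3.5 = 152.

152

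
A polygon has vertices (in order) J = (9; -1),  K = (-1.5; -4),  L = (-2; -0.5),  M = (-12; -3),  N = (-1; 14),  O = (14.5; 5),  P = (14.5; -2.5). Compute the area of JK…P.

Apply the surveyor's formula: 2A = Σ (x_i·y_{i+1} − x_{i+1}·y_i), indices taken mod 7.
Cross-terms: -37.5, -7.25, 0, -171, -208, -108.75, 8  ⇒  Σ = -524.5
Area = |Σ|/2 = 262.25.

262.25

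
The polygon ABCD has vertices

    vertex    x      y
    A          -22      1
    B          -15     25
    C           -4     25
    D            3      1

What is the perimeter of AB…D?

|AB| = √((7)² + (24)²) = √625 = 25
|BC| = √((11)² + (0)²) = √121 = 11
|CD| = √((7)² + (-24)²) = √625 = 25
|DA| = √((-25)² + (0)²) = √625 = 25
Perimeter = 25 + 11 + 25 + 25 = 86.

86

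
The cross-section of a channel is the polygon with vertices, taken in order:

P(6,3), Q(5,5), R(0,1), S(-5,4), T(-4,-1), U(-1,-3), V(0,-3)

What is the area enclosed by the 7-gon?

Cross-terms: 15, 5, 5, 21, 11, 3, 18  ⇒  Σ = 78
Area = |Σ|/2 = 39.

39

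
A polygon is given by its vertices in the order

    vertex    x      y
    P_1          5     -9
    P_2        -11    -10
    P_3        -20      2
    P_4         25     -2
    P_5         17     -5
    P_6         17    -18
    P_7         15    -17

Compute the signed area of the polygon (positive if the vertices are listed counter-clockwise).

P_1→P_2: (5)(-10) − (-11)(-9) = -149
P_2→P_3: (-11)(2) − (-20)(-10) = -222
P_3→P_4: (-20)(-2) − (25)(2) = -10
P_4→P_5: (25)(-5) − (17)(-2) = -91
P_5→P_6: (17)(-18) − (17)(-5) = -221
P_6→P_7: (17)(-17) − (15)(-18) = -19
P_7→P_1: (15)(-9) − (5)(-17) = -50
Σ = -762
Signed area = Σ/2 = -381 (negative ⇒ clockwise traversal).

-381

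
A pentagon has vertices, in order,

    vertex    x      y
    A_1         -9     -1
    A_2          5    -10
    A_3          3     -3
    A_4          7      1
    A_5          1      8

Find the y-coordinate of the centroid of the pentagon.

Apply the shoelace (surveyor's) formula. First the cross-terms c_i = x_i·y_{i+1} − x_{i+1}·y_i:
  95, 15, 24, 55, 71  ⇒  2A = 260, A = 130.
Then Σ (y_i + y_{i+1})·c_i = -296, so ȳ = -296 / (6·130) = -74/195.

-74/195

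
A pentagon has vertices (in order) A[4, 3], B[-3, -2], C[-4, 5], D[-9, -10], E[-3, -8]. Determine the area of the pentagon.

Apply the shoelace (surveyor's) formula: 2A = Σ (x_i·y_{i+1} − x_{i+1}·y_i), indices taken mod 5.
Σ = (1) + (-23) + (85) + (42) + (23) = 128
Area = |Σ|/2 = 64.

64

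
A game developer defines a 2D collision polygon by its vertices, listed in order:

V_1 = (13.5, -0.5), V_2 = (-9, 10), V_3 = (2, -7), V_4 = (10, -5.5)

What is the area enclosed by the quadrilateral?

Apply the shoelace (surveyor's) formula: 2A = Σ (x_i·y_{i+1} − x_{i+1}·y_i), indices taken mod 4.
Cross-terms: 130.5, 43, 59, 69.25  ⇒  Σ = 301.75
Area = |Σ|/2 = 150.875.

150.875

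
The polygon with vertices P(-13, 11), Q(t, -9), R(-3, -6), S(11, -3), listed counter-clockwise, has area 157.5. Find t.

-4

The doubled signed area Σ (x_i y_{i+1} − x_{i+1} y_i) is linear in t.
With t=0 it equals 247; the coefficient of t is -17 (from the two edges through Q).
So -17·t + 247 = 2·157.5 = 315 ⇒ t = -4.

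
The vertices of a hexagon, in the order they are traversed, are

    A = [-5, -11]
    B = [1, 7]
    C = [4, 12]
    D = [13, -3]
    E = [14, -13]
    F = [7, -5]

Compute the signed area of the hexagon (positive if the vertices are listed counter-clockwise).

A→B: (-5)(7) − (1)(-11) = -24
B→C: (1)(12) − (4)(7) = -16
C→D: (4)(-3) − (13)(12) = -168
D→E: (13)(-13) − (14)(-3) = -127
E→F: (14)(-5) − (7)(-13) = 21
F→A: (7)(-11) − (-5)(-5) = -102
Σ = -416
Signed area = Σ/2 = -208 (negative ⇒ clockwise traversal).

-208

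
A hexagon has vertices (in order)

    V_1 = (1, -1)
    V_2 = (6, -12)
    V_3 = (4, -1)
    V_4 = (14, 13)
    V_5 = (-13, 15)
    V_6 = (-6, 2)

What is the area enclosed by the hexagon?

Apply the shoelace (surveyor's) formula: 2A = Σ (x_i·y_{i+1} − x_{i+1}·y_i), indices taken mod 6.
Σ = (-6) + (42) + (66) + (379) + (64) + (4) = 549
Area = |Σ|/2 = 274.5.

274.5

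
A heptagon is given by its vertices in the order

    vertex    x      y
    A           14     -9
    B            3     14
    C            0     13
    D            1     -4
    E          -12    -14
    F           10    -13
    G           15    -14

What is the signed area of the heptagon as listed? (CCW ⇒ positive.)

Apply the surveyor's formula: 2A = Σ (x_i·y_{i+1} − x_{i+1}·y_i), indices taken mod 7.
Σ = (223) + (39) + (-13) + (-62) + (296) + (55) + (61) = 599
Signed area = Σ/2 = 299.5 (positive ⇒ counter-clockwise traversal).

299.5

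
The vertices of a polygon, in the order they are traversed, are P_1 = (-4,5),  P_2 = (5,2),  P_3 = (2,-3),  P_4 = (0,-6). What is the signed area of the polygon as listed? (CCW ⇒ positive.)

-44

Apply the shoelace formula: 2A = Σ (x_i·y_{i+1} − x_{i+1}·y_i), indices taken mod 4.
P_1→P_2: (-4)(2) − (5)(5) = -33
P_2→P_3: (5)(-3) − (2)(2) = -19
P_3→P_4: (2)(-6) − (0)(-3) = -12
P_4→P_1: (0)(5) − (-4)(-6) = -24
Σ = -88
Signed area = Σ/2 = -44 (negative ⇒ clockwise traversal).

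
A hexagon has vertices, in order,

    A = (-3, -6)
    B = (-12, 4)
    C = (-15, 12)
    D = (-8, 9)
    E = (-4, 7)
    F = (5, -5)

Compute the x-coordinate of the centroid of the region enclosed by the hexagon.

-1520/287

Apply the shoelace formula. First the cross-terms c_i = x_i·y_{i+1} − x_{i+1}·y_i:
  -84, -84, -39, -20, -15, -45  ⇒  2A = -287, A = -143.5.
Then Σ (x_i + x_{i+1})·c_i = 4560, so x̄ = 4560 / (6·(-143.5)) = -1520/287.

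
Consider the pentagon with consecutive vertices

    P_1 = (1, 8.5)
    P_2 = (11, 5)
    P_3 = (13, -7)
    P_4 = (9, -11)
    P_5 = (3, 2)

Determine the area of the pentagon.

Apply Gauss's area formula: 2A = Σ (x_i·y_{i+1} − x_{i+1}·y_i), indices taken mod 5.
Σ = (-88.5) + (-142) + (-80) + (51) + (23.5) = -236
Area = |Σ|/2 = 118.

118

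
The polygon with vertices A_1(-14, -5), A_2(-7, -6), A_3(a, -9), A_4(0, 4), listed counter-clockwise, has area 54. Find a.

Write out the shoelace sum; only the two edges meeting at A_3 involve a:
2·Area = [((-7)·(-9) − a·(-6)) + (a·4 − 0·(-9))] + 105
       = 10·a + 168 = 108
⇒ a = -6.

-6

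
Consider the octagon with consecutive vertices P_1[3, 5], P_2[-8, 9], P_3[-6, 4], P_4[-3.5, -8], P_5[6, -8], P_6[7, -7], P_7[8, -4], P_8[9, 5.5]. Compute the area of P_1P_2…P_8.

Apply the shoelace (surveyor's) formula: 2A = Σ (x_i·y_{i+1} − x_{i+1}·y_i), indices taken mod 8.
Σ = (67) + (22) + (62) + (76) + (14) + (28) + (80) + (28.5) = 377.5
Area = |Σ|/2 = 188.75.

188.75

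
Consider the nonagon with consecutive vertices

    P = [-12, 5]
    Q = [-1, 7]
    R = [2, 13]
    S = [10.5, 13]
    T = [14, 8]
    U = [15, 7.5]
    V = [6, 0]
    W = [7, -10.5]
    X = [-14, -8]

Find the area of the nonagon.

403.25

Apply the surveyor's formula: 2A = Σ (x_i·y_{i+1} − x_{i+1}·y_i), indices taken mod 9.
Cross-terms: -79, -27, -110.5, -98, -15, -45, -63, -203, -166  ⇒  Σ = -806.5
Area = |Σ|/2 = 403.25.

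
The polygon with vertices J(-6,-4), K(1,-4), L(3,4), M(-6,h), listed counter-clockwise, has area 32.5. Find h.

-3

The doubled signed area Σ (x_i y_{i+1} − x_{i+1} y_i) is linear in h.
With h=0 it equals 92; the coefficient of h is 9 (from the two edges through M).
So 9·h + 92 = 2·32.5 = 65 ⇒ h = -3.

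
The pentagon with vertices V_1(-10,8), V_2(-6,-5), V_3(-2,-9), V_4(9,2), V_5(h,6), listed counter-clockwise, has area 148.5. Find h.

-6

The doubled signed area Σ (x_i y_{i+1} − x_{i+1} y_i) is linear in h.
With h=0 it equals 333; the coefficient of h is 6 (from the two edges through V_5).
So 6·h + 333 = 2·148.5 = 297 ⇒ h = -6.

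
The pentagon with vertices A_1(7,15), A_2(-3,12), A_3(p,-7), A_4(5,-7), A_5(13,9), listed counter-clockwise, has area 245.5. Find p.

Write out the shoelace sum; only the two edges meeting at A_3 involve p:
2·Area = [((-3)·(-7) − p·12) + (p·(-7) − 5·(-7))] + 397
       = -19·p + 453 = 491
⇒ p = -2.

-2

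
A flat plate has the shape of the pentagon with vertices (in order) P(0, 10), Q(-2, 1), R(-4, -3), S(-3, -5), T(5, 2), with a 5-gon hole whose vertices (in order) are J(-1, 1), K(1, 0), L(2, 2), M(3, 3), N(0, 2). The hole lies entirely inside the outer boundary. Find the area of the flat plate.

Outer boundary:
Apply the shoelace formula: 2A = Σ (x_i·y_{i+1} − x_{i+1}·y_i), indices taken mod 5.
Σ = (20) + (10) + (11) + (19) + (50) = 110
Area = |Σ|/2 = 55.
Hole:
Cross-terms: -1, 2, 0, 6, 2  ⇒  Σ = 9
Area = |Σ|/2 = 4.5.
Net area = 55 − 4.5 = 50.5.

50.5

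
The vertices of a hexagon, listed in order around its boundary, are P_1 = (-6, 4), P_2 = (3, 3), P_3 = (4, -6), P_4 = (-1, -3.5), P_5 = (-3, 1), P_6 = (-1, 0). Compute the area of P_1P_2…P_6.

47.25

Σ = (-30) + (-30) + (-20) + (-11.5) + (1) + (-4) = -94.5
Area = |Σ|/2 = 47.25.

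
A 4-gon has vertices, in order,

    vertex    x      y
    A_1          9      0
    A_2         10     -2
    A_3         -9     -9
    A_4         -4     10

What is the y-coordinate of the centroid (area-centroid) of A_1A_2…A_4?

-11/57

Apply Gauss's area formula. First the cross-terms c_i = x_i·y_{i+1} − x_{i+1}·y_i:
  -18, -108, -126, -90  ⇒  2A = -342, A = -171.
Then Σ (y_i + y_{i+1})·c_i = 198, so ȳ = 198 / (6·(-171)) = -11/57.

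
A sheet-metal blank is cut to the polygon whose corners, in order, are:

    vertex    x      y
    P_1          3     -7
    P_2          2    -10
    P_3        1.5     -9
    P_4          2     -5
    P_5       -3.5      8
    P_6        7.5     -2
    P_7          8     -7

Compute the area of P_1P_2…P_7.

Cross-terms: -16, -3, 10.5, -1.5, -53, -36.5, -35  ⇒  Σ = -134.5
Area = |Σ|/2 = 67.25.

67.25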